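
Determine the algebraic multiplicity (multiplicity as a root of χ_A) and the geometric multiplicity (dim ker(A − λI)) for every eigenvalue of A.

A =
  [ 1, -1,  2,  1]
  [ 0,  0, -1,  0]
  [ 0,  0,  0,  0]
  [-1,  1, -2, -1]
λ = 0: alg = 4, geom = 2

Step 1 — factor the characteristic polynomial to read off the algebraic multiplicities:
  χ_A(x) = x^4

Step 2 — compute geometric multiplicities via the rank-nullity identity g(λ) = n − rank(A − λI):
  rank(A − (0)·I) = 2, so dim ker(A − (0)·I) = n − 2 = 2

Summary:
  λ = 0: algebraic multiplicity = 4, geometric multiplicity = 2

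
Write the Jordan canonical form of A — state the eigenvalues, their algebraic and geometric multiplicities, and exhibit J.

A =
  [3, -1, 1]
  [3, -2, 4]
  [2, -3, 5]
J_3(2)

The characteristic polynomial is
  det(x·I − A) = x^3 - 6*x^2 + 12*x - 8 = (x - 2)^3

Eigenvalues and multiplicities (the geometric multiplicity of λ is n − rank(A − λI), which equals the number of Jordan blocks for λ):
  λ = 2: algebraic multiplicity = 3, geometric multiplicity = 1

Determining the block sizes for each eigenvalue:
  λ = 2: one block (gm = 1), so the single block has size am = 3 → block sizes [3]

Assembling the blocks gives a Jordan form
J =
  [2, 1, 0]
  [0, 2, 1]
  [0, 0, 2]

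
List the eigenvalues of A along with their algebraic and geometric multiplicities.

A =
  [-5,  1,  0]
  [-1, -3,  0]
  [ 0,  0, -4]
λ = -4: alg = 3, geom = 2

Step 1 — factor the characteristic polynomial to read off the algebraic multiplicities:
  χ_A(x) = (x + 4)^3

Step 2 — compute geometric multiplicities via the rank-nullity identity g(λ) = n − rank(A − λI):
  rank(A − (-4)·I) = 1, so dim ker(A − (-4)·I) = n − 1 = 2

Summary:
  λ = -4: algebraic multiplicity = 3, geometric multiplicity = 2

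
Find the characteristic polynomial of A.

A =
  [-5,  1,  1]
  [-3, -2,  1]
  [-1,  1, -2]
x^3 + 9*x^2 + 27*x + 27

Expanding det(x·I − A) (e.g. by cofactor expansion or by noting that A is similar to its Jordan form J, which has the same characteristic polynomial as A) gives
  χ_A(x) = x^3 + 9*x^2 + 27*x + 27
which factors as (x + 3)^3. The eigenvalues (with algebraic multiplicities) are λ = -3 with multiplicity 3.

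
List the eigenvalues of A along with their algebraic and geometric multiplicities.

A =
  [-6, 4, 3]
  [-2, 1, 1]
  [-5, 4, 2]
λ = -1: alg = 3, geom = 1

Step 1 — factor the characteristic polynomial to read off the algebraic multiplicities:
  χ_A(x) = (x + 1)^3

Step 2 — compute geometric multiplicities via the rank-nullity identity g(λ) = n − rank(A − λI):
  rank(A − (-1)·I) = 2, so dim ker(A − (-1)·I) = n − 2 = 1

Summary:
  λ = -1: algebraic multiplicity = 3, geometric multiplicity = 1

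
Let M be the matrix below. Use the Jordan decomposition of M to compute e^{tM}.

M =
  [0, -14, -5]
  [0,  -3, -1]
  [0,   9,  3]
e^{tM} =
  [1, -3*t^2/2 - 14*t, -t^2/2 - 5*t]
  [0, 1 - 3*t, -t]
  [0, 9*t, 3*t + 1]

Strategy: write M = P · J · P⁻¹ where J is a Jordan canonical form, so e^{tM} = P · e^{tJ} · P⁻¹, and e^{tJ} can be computed block-by-block.

M has Jordan form
J =
  [0, 1, 0]
  [0, 0, 1]
  [0, 0, 0]
(up to reordering of blocks).

Per-block formulas:
  For a 3×3 Jordan block J_3(0): exp(t · J_3(0)) = e^(0t)·(I + t·N + (t^2/2)·N^2), where N is the 3×3 nilpotent shift.

After assembling e^{tJ} and conjugating by P, we get:

e^{tM} =
  [1, -3*t^2/2 - 14*t, -t^2/2 - 5*t]
  [0, 1 - 3*t, -t]
  [0, 9*t, 3*t + 1]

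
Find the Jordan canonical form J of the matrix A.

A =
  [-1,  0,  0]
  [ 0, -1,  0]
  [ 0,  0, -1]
J_1(-1) ⊕ J_1(-1) ⊕ J_1(-1)

The characteristic polynomial is
  det(x·I − A) = x^3 + 3*x^2 + 3*x + 1 = (x + 1)^3

Eigenvalues and multiplicities (the geometric multiplicity of λ is n − rank(A − λI), which equals the number of Jordan blocks for λ):
  λ = -1: algebraic multiplicity = 3, geometric multiplicity = 3

Determining the block sizes for each eigenvalue:
  λ = -1: gm = am = 3, so every block has size 1 → block sizes [1, 1, 1]

Assembling the blocks gives a Jordan form
J =
  [-1,  0,  0]
  [ 0, -1,  0]
  [ 0,  0, -1]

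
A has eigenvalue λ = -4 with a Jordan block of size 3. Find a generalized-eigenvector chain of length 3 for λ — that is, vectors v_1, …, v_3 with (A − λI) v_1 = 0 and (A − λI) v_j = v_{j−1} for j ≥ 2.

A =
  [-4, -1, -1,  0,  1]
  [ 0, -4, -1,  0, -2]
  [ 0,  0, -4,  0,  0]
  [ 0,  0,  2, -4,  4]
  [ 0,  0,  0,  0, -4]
A Jordan chain for λ = -4 of length 3:
v_1 = (1, 0, 0, 0, 0)ᵀ
v_2 = (-1, -1, 0, 2, 0)ᵀ
v_3 = (0, 0, 1, 0, 0)ᵀ

Let N = A − (-4)·I. We want v_3 with N^3 v_3 = 0 but N^2 v_3 ≠ 0; then v_{j-1} := N · v_j for j = 3, …, 2.

Pick v_3 = (0, 0, 1, 0, 0)ᵀ.
Then v_2 = N · v_3 = (-1, -1, 0, 2, 0)ᵀ.
Then v_1 = N · v_2 = (1, 0, 0, 0, 0)ᵀ.

Sanity check: (A − (-4)·I) v_1 = (0, 0, 0, 0, 0)ᵀ = 0. ✓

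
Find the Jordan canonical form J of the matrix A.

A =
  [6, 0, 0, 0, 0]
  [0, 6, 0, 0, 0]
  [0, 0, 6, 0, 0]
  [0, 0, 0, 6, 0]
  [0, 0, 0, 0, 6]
J_1(6) ⊕ J_1(6) ⊕ J_1(6) ⊕ J_1(6) ⊕ J_1(6)

The characteristic polynomial is
  det(x·I − A) = x^5 - 30*x^4 + 360*x^3 - 2160*x^2 + 6480*x - 7776 = (x - 6)^5

Eigenvalues and multiplicities (the geometric multiplicity of λ is n − rank(A − λI), which equals the number of Jordan blocks for λ):
  λ = 6: algebraic multiplicity = 5, geometric multiplicity = 5

Determining the block sizes for each eigenvalue:
  λ = 6: gm = am = 5, so every block has size 1 → block sizes [1, 1, 1, 1, 1]

Assembling the blocks gives a Jordan form
J =
  [6, 0, 0, 0, 0]
  [0, 6, 0, 0, 0]
  [0, 0, 6, 0, 0]
  [0, 0, 0, 6, 0]
  [0, 0, 0, 0, 6]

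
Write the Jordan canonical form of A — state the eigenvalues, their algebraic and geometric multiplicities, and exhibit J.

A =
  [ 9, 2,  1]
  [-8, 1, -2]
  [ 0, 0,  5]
J_2(5) ⊕ J_1(5)

The characteristic polynomial is
  det(x·I − A) = x^3 - 15*x^2 + 75*x - 125 = (x - 5)^3

Eigenvalues and multiplicities (the geometric multiplicity of λ is n − rank(A − λI), which equals the number of Jordan blocks for λ):
  λ = 5: algebraic multiplicity = 3, geometric multiplicity = 2

Determining the block sizes for each eigenvalue:
  λ = 5: 2 blocks summing to 3 forces exactly one block of size 2 and the rest size 1 → block sizes [2, 1]

Assembling the blocks gives a Jordan form
J =
  [5, 1, 0]
  [0, 5, 0]
  [0, 0, 5]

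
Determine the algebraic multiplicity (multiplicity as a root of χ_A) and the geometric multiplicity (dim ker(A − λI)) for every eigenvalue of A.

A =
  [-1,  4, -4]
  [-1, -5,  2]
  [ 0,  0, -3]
λ = -3: alg = 3, geom = 2

Step 1 — factor the characteristic polynomial to read off the algebraic multiplicities:
  χ_A(x) = (x + 3)^3

Step 2 — compute geometric multiplicities via the rank-nullity identity g(λ) = n − rank(A − λI):
  rank(A − (-3)·I) = 1, so dim ker(A − (-3)·I) = n − 1 = 2

Summary:
  λ = -3: algebraic multiplicity = 3, geometric multiplicity = 2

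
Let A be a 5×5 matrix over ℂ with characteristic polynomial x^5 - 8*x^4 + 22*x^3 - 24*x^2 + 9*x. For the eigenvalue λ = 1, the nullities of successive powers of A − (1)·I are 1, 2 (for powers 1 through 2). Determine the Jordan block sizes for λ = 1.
Block sizes for λ = 1: [2]

From the dimensions of kernels of powers, the number of Jordan blocks of size at least j is d_j − d_{j−1} where d_j = dim ker(N^j) (with d_0 = 0). Computing the differences gives [1, 1].
The number of blocks of size exactly k is (#blocks of size ≥ k) − (#blocks of size ≥ k + 1), so the partition is: 1 block(s) of size 2.
In nonincreasing order the block sizes are [2].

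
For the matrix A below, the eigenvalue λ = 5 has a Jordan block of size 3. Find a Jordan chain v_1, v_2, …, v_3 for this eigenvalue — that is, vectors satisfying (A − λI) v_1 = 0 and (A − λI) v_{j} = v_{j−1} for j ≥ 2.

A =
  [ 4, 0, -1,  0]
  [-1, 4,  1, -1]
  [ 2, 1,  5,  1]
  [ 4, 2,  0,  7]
A Jordan chain for λ = 5 of length 3:
v_1 = (-1, 0, 1, 2)ᵀ
v_2 = (-1, -1, 2, 4)ᵀ
v_3 = (1, 0, 0, 0)ᵀ

Let N = A − (5)·I. We want v_3 with N^3 v_3 = 0 but N^2 v_3 ≠ 0; then v_{j-1} := N · v_j for j = 3, …, 2.

Pick v_3 = (1, 0, 0, 0)ᵀ.
Then v_2 = N · v_3 = (-1, -1, 2, 4)ᵀ.
Then v_1 = N · v_2 = (-1, 0, 1, 2)ᵀ.

Sanity check: (A − (5)·I) v_1 = (0, 0, 0, 0)ᵀ = 0. ✓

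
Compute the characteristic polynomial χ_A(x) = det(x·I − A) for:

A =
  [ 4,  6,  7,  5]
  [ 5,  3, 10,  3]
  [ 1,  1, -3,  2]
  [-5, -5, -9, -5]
x^4 + x^3 - 18*x^2 - 52*x - 40

Expanding det(x·I − A) (e.g. by cofactor expansion or by noting that A is similar to its Jordan form J, which has the same characteristic polynomial as A) gives
  χ_A(x) = x^4 + x^3 - 18*x^2 - 52*x - 40
which factors as (x - 5)*(x + 2)^3. The eigenvalues (with algebraic multiplicities) are λ = -2 with multiplicity 3, λ = 5 with multiplicity 1.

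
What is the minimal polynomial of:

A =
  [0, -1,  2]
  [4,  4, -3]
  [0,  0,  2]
x^3 - 6*x^2 + 12*x - 8

The characteristic polynomial is χ_A(x) = (x - 2)^3, so the eigenvalues are known. The minimal polynomial is
  m_A(x) = Π_λ (x − λ)^{k_λ}
where k_λ is the size of the *largest* Jordan block for λ (equivalently, the smallest k with (A − λI)^k v = 0 for every generalised eigenvector v of λ).

  λ = 2: largest Jordan block has size 3, contributing (x − 2)^3

So m_A(x) = (x - 2)^3 = x^3 - 6*x^2 + 12*x - 8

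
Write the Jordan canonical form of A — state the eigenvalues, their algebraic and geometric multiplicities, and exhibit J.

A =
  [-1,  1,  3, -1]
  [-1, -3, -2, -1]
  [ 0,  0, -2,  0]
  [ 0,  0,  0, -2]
J_3(-2) ⊕ J_1(-2)

The characteristic polynomial is
  det(x·I − A) = x^4 + 8*x^3 + 24*x^2 + 32*x + 16 = (x + 2)^4

Eigenvalues and multiplicities (the geometric multiplicity of λ is n − rank(A − λI), which equals the number of Jordan blocks for λ):
  λ = -2: algebraic multiplicity = 4, geometric multiplicity = 2

Determining the block sizes for each eigenvalue:
  λ = -2: with am = 4 and gm = 2, the partition is not yet determined (e.g. several partitions of 4 into 2 parts exist). Let N = A − (-2)·I. Computing rank(N^1) = 2, rank(N^2) = 1, rank(N^3) = 0; the number of blocks of size ≥ j is rank(N^{j−1}) − rank(N^j), giving [2, 1, 1]. So we have 1 block(s) of size 3, 1 block(s) of size 1 → block sizes [3, 1]

Assembling the blocks gives a Jordan form
J =
  [-2,  1,  0,  0]
  [ 0, -2,  1,  0]
  [ 0,  0, -2,  0]
  [ 0,  0,  0, -2]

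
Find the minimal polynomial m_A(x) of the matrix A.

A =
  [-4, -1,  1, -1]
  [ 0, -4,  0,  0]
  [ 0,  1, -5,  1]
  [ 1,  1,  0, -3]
x^3 + 12*x^2 + 48*x + 64

The characteristic polynomial is χ_A(x) = (x + 4)^4, so the eigenvalues are known. The minimal polynomial is
  m_A(x) = Π_λ (x − λ)^{k_λ}
where k_λ is the size of the *largest* Jordan block for λ (equivalently, the smallest k with (A − λI)^k v = 0 for every generalised eigenvector v of λ).

  λ = -4: largest Jordan block has size 3, contributing (x + 4)^3

So m_A(x) = (x + 4)^3 = x^3 + 12*x^2 + 48*x + 64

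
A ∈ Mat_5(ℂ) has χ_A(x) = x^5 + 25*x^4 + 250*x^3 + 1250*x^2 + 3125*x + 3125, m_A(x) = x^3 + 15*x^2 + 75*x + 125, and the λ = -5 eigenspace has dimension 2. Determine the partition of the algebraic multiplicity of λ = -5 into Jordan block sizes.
Block sizes for λ = -5: [3, 2]

Step 1 — from the characteristic polynomial, algebraic multiplicity of λ = -5 is 5. From dim ker(A − (-5)·I) = 2, there are exactly 2 Jordan blocks for λ = -5.
Step 2 — from the minimal polynomial, the factor (x + 5)^3 tells us the largest block for λ = -5 has size 3.
Step 3 — with total size 5, 2 blocks, and largest block 3, the block sizes (in nonincreasing order) are [3, 2].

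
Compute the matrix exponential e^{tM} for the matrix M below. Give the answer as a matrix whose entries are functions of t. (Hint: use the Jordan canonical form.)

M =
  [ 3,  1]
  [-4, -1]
e^{tM} =
  [2*t*exp(t) + exp(t), t*exp(t)]
  [-4*t*exp(t), -2*t*exp(t) + exp(t)]

Strategy: write M = P · J · P⁻¹ where J is a Jordan canonical form, so e^{tM} = P · e^{tJ} · P⁻¹, and e^{tJ} can be computed block-by-block.

M has Jordan form
J =
  [1, 1]
  [0, 1]
(up to reordering of blocks).

Per-block formulas:
  For a 2×2 Jordan block J_2(1): exp(t · J_2(1)) = e^(1t)·(I + t·N), where N is the 2×2 nilpotent shift.

After assembling e^{tJ} and conjugating by P, we get:

e^{tM} =
  [2*t*exp(t) + exp(t), t*exp(t)]
  [-4*t*exp(t), -2*t*exp(t) + exp(t)]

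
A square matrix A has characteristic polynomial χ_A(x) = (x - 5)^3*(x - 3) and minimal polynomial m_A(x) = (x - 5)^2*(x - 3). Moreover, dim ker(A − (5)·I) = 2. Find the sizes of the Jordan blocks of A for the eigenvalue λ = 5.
Block sizes for λ = 5: [2, 1]

Step 1 — from the characteristic polynomial, algebraic multiplicity of λ = 5 is 3. From dim ker(A − (5)·I) = 2, there are exactly 2 Jordan blocks for λ = 5.
Step 2 — from the minimal polynomial, the factor (x − 5)^2 tells us the largest block for λ = 5 has size 2.
Step 3 — with total size 3, 2 blocks, and largest block 2, the block sizes (in nonincreasing order) are [2, 1].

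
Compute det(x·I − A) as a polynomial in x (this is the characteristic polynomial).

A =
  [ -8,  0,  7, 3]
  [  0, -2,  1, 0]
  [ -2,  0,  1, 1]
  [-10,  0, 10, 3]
x^4 + 6*x^3 + 13*x^2 + 12*x + 4

Expanding det(x·I − A) (e.g. by cofactor expansion or by noting that A is similar to its Jordan form J, which has the same characteristic polynomial as A) gives
  χ_A(x) = x^4 + 6*x^3 + 13*x^2 + 12*x + 4
which factors as (x + 1)^2*(x + 2)^2. The eigenvalues (with algebraic multiplicities) are λ = -2 with multiplicity 2, λ = -1 with multiplicity 2.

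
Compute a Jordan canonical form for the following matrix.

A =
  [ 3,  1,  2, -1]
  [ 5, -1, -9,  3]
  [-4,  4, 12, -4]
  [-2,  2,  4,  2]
J_3(4) ⊕ J_1(4)

The characteristic polynomial is
  det(x·I − A) = x^4 - 16*x^3 + 96*x^2 - 256*x + 256 = (x - 4)^4

Eigenvalues and multiplicities (the geometric multiplicity of λ is n − rank(A − λI), which equals the number of Jordan blocks for λ):
  λ = 4: algebraic multiplicity = 4, geometric multiplicity = 2

Determining the block sizes for each eigenvalue:
  λ = 4: with am = 4 and gm = 2, the partition is not yet determined (e.g. several partitions of 4 into 2 parts exist). Let N = A − (4)·I. Computing rank(N^1) = 2, rank(N^2) = 1, rank(N^3) = 0; the number of blocks of size ≥ j is rank(N^{j−1}) − rank(N^j), giving [2, 1, 1]. So we have 1 block(s) of size 3, 1 block(s) of size 1 → block sizes [3, 1]

Assembling the blocks gives a Jordan form
J =
  [4, 1, 0, 0]
  [0, 4, 1, 0]
  [0, 0, 4, 0]
  [0, 0, 0, 4]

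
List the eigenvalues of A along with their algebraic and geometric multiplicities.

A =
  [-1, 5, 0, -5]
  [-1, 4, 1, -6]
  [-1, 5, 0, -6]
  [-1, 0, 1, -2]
λ = -1: alg = 3, geom = 2; λ = 4: alg = 1, geom = 1

Step 1 — factor the characteristic polynomial to read off the algebraic multiplicities:
  χ_A(x) = (x - 4)*(x + 1)^3

Step 2 — compute geometric multiplicities via the rank-nullity identity g(λ) = n − rank(A − λI):
  rank(A − (-1)·I) = 2, so dim ker(A − (-1)·I) = n − 2 = 2
  rank(A − (4)·I) = 3, so dim ker(A − (4)·I) = n − 3 = 1

Summary:
  λ = -1: algebraic multiplicity = 3, geometric multiplicity = 2
  λ = 4: algebraic multiplicity = 1, geometric multiplicity = 1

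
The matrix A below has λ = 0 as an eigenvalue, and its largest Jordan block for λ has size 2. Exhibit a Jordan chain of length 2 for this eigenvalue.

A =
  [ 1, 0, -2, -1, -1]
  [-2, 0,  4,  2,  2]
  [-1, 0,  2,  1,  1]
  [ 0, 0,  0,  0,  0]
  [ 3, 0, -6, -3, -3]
A Jordan chain for λ = 0 of length 2:
v_1 = (1, -2, -1, 0, 3)ᵀ
v_2 = (1, 0, 0, 0, 0)ᵀ

Let N = A − (0)·I. We want v_2 with N^2 v_2 = 0 but N^1 v_2 ≠ 0; then v_{j-1} := N · v_j for j = 2, …, 2.

Pick v_2 = (1, 0, 0, 0, 0)ᵀ.
Then v_1 = N · v_2 = (1, -2, -1, 0, 3)ᵀ.

Sanity check: (A − (0)·I) v_1 = (0, 0, 0, 0, 0)ᵀ = 0. ✓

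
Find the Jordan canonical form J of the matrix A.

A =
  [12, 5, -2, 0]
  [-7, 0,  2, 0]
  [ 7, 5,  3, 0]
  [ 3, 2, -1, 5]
J_2(5) ⊕ J_2(5)

The characteristic polynomial is
  det(x·I − A) = x^4 - 20*x^3 + 150*x^2 - 500*x + 625 = (x - 5)^4

Eigenvalues and multiplicities (the geometric multiplicity of λ is n − rank(A − λI), which equals the number of Jordan blocks for λ):
  λ = 5: algebraic multiplicity = 4, geometric multiplicity = 2

Determining the block sizes for each eigenvalue:
  λ = 5: with am = 4 and gm = 2, the partition is not yet determined (e.g. several partitions of 4 into 2 parts exist). Let N = A − (5)·I. Computing rank(N^1) = 2, rank(N^2) = 0; the number of blocks of size ≥ j is rank(N^{j−1}) − rank(N^j), giving [2, 2]. So we have 2 block(s) of size 2 → block sizes [2, 2]

Assembling the blocks gives a Jordan form
J =
  [5, 1, 0, 0]
  [0, 5, 0, 0]
  [0, 0, 5, 1]
  [0, 0, 0, 5]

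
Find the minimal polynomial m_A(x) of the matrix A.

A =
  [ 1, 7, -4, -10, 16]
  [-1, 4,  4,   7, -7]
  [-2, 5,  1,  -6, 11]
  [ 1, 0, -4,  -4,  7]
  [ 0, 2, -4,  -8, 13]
x^3 - 9*x^2 + 27*x - 27

The characteristic polynomial is χ_A(x) = (x - 3)^5, so the eigenvalues are known. The minimal polynomial is
  m_A(x) = Π_λ (x − λ)^{k_λ}
where k_λ is the size of the *largest* Jordan block for λ (equivalently, the smallest k with (A − λI)^k v = 0 for every generalised eigenvector v of λ).

  λ = 3: largest Jordan block has size 3, contributing (x − 3)^3

So m_A(x) = (x - 3)^3 = x^3 - 9*x^2 + 27*x - 27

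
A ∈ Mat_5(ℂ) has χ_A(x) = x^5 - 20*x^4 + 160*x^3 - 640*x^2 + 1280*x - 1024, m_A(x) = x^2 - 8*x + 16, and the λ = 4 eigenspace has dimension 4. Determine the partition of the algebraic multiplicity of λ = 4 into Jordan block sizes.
Block sizes for λ = 4: [2, 1, 1, 1]

Step 1 — from the characteristic polynomial, algebraic multiplicity of λ = 4 is 5. From dim ker(A − (4)·I) = 4, there are exactly 4 Jordan blocks for λ = 4.
Step 2 — from the minimal polynomial, the factor (x − 4)^2 tells us the largest block for λ = 4 has size 2.
Step 3 — with total size 5, 4 blocks, and largest block 2, the block sizes (in nonincreasing order) are [2, 1, 1, 1].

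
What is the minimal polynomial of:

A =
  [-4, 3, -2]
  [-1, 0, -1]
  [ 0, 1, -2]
x^3 + 6*x^2 + 12*x + 8

The characteristic polynomial is χ_A(x) = (x + 2)^3, so the eigenvalues are known. The minimal polynomial is
  m_A(x) = Π_λ (x − λ)^{k_λ}
where k_λ is the size of the *largest* Jordan block for λ (equivalently, the smallest k with (A − λI)^k v = 0 for every generalised eigenvector v of λ).

  λ = -2: largest Jordan block has size 3, contributing (x + 2)^3

So m_A(x) = (x + 2)^3 = x^3 + 6*x^2 + 12*x + 8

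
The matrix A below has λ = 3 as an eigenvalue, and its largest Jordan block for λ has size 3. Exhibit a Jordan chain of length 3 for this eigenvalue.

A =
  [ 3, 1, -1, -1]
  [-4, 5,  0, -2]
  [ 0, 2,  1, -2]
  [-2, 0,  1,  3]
A Jordan chain for λ = 3 of length 3:
v_1 = (-2, -4, -4, 0)ᵀ
v_2 = (0, -4, 0, -2)ᵀ
v_3 = (1, 0, 0, 0)ᵀ

Let N = A − (3)·I. We want v_3 with N^3 v_3 = 0 but N^2 v_3 ≠ 0; then v_{j-1} := N · v_j for j = 3, …, 2.

Pick v_3 = (1, 0, 0, 0)ᵀ.
Then v_2 = N · v_3 = (0, -4, 0, -2)ᵀ.
Then v_1 = N · v_2 = (-2, -4, -4, 0)ᵀ.

Sanity check: (A − (3)·I) v_1 = (0, 0, 0, 0)ᵀ = 0. ✓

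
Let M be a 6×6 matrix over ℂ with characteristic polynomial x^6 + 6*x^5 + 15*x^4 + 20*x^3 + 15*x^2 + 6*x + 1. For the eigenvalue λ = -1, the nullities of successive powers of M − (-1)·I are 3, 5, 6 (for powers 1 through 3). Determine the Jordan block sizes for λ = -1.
Block sizes for λ = -1: [3, 2, 1]

From the dimensions of kernels of powers, the number of Jordan blocks of size at least j is d_j − d_{j−1} where d_j = dim ker(N^j) (with d_0 = 0). Computing the differences gives [3, 2, 1].
The number of blocks of size exactly k is (#blocks of size ≥ k) − (#blocks of size ≥ k + 1), so the partition is: 1 block(s) of size 1, 1 block(s) of size 2, 1 block(s) of size 3.
In nonincreasing order the block sizes are [3, 2, 1].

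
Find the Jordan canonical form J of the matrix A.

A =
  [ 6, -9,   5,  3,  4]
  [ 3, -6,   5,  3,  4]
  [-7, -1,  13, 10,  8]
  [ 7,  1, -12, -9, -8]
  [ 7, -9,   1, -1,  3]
J_1(-1) ⊕ J_2(1) ⊕ J_2(3)

The characteristic polynomial is
  det(x·I − A) = x^5 - 7*x^4 + 14*x^3 - 2*x^2 - 15*x + 9 = (x - 3)^2*(x - 1)^2*(x + 1)

Eigenvalues and multiplicities (the geometric multiplicity of λ is n − rank(A − λI), which equals the number of Jordan blocks for λ):
  λ = -1: algebraic multiplicity = 1, geometric multiplicity = 1
  λ = 1: algebraic multiplicity = 2, geometric multiplicity = 1
  λ = 3: algebraic multiplicity = 2, geometric multiplicity = 1

Determining the block sizes for each eigenvalue:
  λ = -1: one block (gm = 1), so the single block has size am = 1 → block sizes [1]
  λ = 1: one block (gm = 1), so the single block has size am = 2 → block sizes [2]
  λ = 3: one block (gm = 1), so the single block has size am = 2 → block sizes [2]

Assembling the blocks gives a Jordan form
J =
  [-1, 0, 0, 0, 0]
  [ 0, 1, 1, 0, 0]
  [ 0, 0, 1, 0, 0]
  [ 0, 0, 0, 3, 1]
  [ 0, 0, 0, 0, 3]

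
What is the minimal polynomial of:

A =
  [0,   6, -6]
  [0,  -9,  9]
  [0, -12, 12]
x^2 - 3*x

The characteristic polynomial is χ_A(x) = x^2*(x - 3), so the eigenvalues are known. The minimal polynomial is
  m_A(x) = Π_λ (x − λ)^{k_λ}
where k_λ is the size of the *largest* Jordan block for λ (equivalently, the smallest k with (A − λI)^k v = 0 for every generalised eigenvector v of λ).

  λ = 0: largest Jordan block has size 1, contributing (x − 0)
  λ = 3: largest Jordan block has size 1, contributing (x − 3)

So m_A(x) = x*(x - 3) = x^2 - 3*x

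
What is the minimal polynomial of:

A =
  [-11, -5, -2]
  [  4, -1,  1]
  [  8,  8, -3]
x^3 + 15*x^2 + 75*x + 125

The characteristic polynomial is χ_A(x) = (x + 5)^3, so the eigenvalues are known. The minimal polynomial is
  m_A(x) = Π_λ (x − λ)^{k_λ}
where k_λ is the size of the *largest* Jordan block for λ (equivalently, the smallest k with (A − λI)^k v = 0 for every generalised eigenvector v of λ).

  λ = -5: largest Jordan block has size 3, contributing (x + 5)^3

So m_A(x) = (x + 5)^3 = x^3 + 15*x^2 + 75*x + 125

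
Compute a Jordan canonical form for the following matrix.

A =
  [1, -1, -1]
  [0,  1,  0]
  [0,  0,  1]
J_2(1) ⊕ J_1(1)

The characteristic polynomial is
  det(x·I − A) = x^3 - 3*x^2 + 3*x - 1 = (x - 1)^3

Eigenvalues and multiplicities (the geometric multiplicity of λ is n − rank(A − λI), which equals the number of Jordan blocks for λ):
  λ = 1: algebraic multiplicity = 3, geometric multiplicity = 2

Determining the block sizes for each eigenvalue:
  λ = 1: 2 blocks summing to 3 forces exactly one block of size 2 and the rest size 1 → block sizes [2, 1]

Assembling the blocks gives a Jordan form
J =
  [1, 1, 0]
  [0, 1, 0]
  [0, 0, 1]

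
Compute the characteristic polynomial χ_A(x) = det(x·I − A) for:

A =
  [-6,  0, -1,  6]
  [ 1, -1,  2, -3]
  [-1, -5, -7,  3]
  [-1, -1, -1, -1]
x^4 + 15*x^3 + 84*x^2 + 208*x + 192

Expanding det(x·I − A) (e.g. by cofactor expansion or by noting that A is similar to its Jordan form J, which has the same characteristic polynomial as A) gives
  χ_A(x) = x^4 + 15*x^3 + 84*x^2 + 208*x + 192
which factors as (x + 3)*(x + 4)^3. The eigenvalues (with algebraic multiplicities) are λ = -4 with multiplicity 3, λ = -3 with multiplicity 1.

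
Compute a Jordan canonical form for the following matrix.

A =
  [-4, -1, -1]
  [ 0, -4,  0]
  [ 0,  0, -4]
J_2(-4) ⊕ J_1(-4)

The characteristic polynomial is
  det(x·I − A) = x^3 + 12*x^2 + 48*x + 64 = (x + 4)^3

Eigenvalues and multiplicities (the geometric multiplicity of λ is n − rank(A − λI), which equals the number of Jordan blocks for λ):
  λ = -4: algebraic multiplicity = 3, geometric multiplicity = 2

Determining the block sizes for each eigenvalue:
  λ = -4: 2 blocks summing to 3 forces exactly one block of size 2 and the rest size 1 → block sizes [2, 1]

Assembling the blocks gives a Jordan form
J =
  [-4,  1,  0]
  [ 0, -4,  0]
  [ 0,  0, -4]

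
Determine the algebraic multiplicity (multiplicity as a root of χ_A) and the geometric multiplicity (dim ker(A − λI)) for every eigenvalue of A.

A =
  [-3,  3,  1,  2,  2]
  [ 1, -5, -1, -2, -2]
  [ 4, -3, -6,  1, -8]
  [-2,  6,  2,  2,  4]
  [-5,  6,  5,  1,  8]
λ = -2: alg = 3, geom = 3; λ = 1: alg = 2, geom = 1

Step 1 — factor the characteristic polynomial to read off the algebraic multiplicities:
  χ_A(x) = (x - 1)^2*(x + 2)^3

Step 2 — compute geometric multiplicities via the rank-nullity identity g(λ) = n − rank(A − λI):
  rank(A − (-2)·I) = 2, so dim ker(A − (-2)·I) = n − 2 = 3
  rank(A − (1)·I) = 4, so dim ker(A − (1)·I) = n − 4 = 1

Summary:
  λ = -2: algebraic multiplicity = 3, geometric multiplicity = 3
  λ = 1: algebraic multiplicity = 2, geometric multiplicity = 1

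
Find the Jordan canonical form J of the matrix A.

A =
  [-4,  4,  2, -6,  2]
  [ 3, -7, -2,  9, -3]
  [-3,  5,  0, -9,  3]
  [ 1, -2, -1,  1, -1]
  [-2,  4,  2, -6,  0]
J_3(-2) ⊕ J_1(-2) ⊕ J_1(-2)

The characteristic polynomial is
  det(x·I − A) = x^5 + 10*x^4 + 40*x^3 + 80*x^2 + 80*x + 32 = (x + 2)^5

Eigenvalues and multiplicities (the geometric multiplicity of λ is n − rank(A − λI), which equals the number of Jordan blocks for λ):
  λ = -2: algebraic multiplicity = 5, geometric multiplicity = 3

Determining the block sizes for each eigenvalue:
  λ = -2: with am = 5 and gm = 3, the partition is not yet determined (e.g. several partitions of 5 into 3 parts exist). Let N = A − (-2)·I. Computing rank(N^1) = 2, rank(N^2) = 1, rank(N^3) = 0; the number of blocks of size ≥ j is rank(N^{j−1}) − rank(N^j), giving [3, 1, 1]. So we have 1 block(s) of size 3, 2 block(s) of size 1 → block sizes [3, 1, 1]

Assembling the blocks gives a Jordan form
J =
  [-2,  1,  0,  0,  0]
  [ 0, -2,  1,  0,  0]
  [ 0,  0, -2,  0,  0]
  [ 0,  0,  0, -2,  0]
  [ 0,  0,  0,  0, -2]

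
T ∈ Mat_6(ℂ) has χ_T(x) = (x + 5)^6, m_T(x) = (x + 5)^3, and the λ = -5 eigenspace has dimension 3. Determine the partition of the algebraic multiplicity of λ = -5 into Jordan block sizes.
Block sizes for λ = -5: [3, 2, 1]

Step 1 — from the characteristic polynomial, algebraic multiplicity of λ = -5 is 6. From dim ker(T − (-5)·I) = 3, there are exactly 3 Jordan blocks for λ = -5.
Step 2 — from the minimal polynomial, the factor (x + 5)^3 tells us the largest block for λ = -5 has size 3.
Step 3 — with total size 6, 3 blocks, and largest block 3, the block sizes (in nonincreasing order) are [3, 2, 1].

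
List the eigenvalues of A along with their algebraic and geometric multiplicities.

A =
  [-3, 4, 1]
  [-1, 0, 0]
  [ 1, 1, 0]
λ = -1: alg = 3, geom = 1

Step 1 — factor the characteristic polynomial to read off the algebraic multiplicities:
  χ_A(x) = (x + 1)^3

Step 2 — compute geometric multiplicities via the rank-nullity identity g(λ) = n − rank(A − λI):
  rank(A − (-1)·I) = 2, so dim ker(A − (-1)·I) = n − 2 = 1

Summary:
  λ = -1: algebraic multiplicity = 3, geometric multiplicity = 1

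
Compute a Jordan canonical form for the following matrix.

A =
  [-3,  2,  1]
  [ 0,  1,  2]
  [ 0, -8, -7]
J_2(-3) ⊕ J_1(-3)

The characteristic polynomial is
  det(x·I − A) = x^3 + 9*x^2 + 27*x + 27 = (x + 3)^3

Eigenvalues and multiplicities (the geometric multiplicity of λ is n − rank(A − λI), which equals the number of Jordan blocks for λ):
  λ = -3: algebraic multiplicity = 3, geometric multiplicity = 2

Determining the block sizes for each eigenvalue:
  λ = -3: 2 blocks summing to 3 forces exactly one block of size 2 and the rest size 1 → block sizes [2, 1]

Assembling the blocks gives a Jordan form
J =
  [-3,  1,  0]
  [ 0, -3,  0]
  [ 0,  0, -3]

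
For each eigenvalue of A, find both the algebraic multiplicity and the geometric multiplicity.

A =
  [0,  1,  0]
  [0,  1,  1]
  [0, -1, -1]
λ = 0: alg = 3, geom = 1

Step 1 — factor the characteristic polynomial to read off the algebraic multiplicities:
  χ_A(x) = x^3

Step 2 — compute geometric multiplicities via the rank-nullity identity g(λ) = n − rank(A − λI):
  rank(A − (0)·I) = 2, so dim ker(A − (0)·I) = n − 2 = 1

Summary:
  λ = 0: algebraic multiplicity = 3, geometric multiplicity = 1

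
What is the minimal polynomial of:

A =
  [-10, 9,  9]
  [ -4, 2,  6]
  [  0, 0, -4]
x^2 + 8*x + 16

The characteristic polynomial is χ_A(x) = (x + 4)^3, so the eigenvalues are known. The minimal polynomial is
  m_A(x) = Π_λ (x − λ)^{k_λ}
where k_λ is the size of the *largest* Jordan block for λ (equivalently, the smallest k with (A − λI)^k v = 0 for every generalised eigenvector v of λ).

  λ = -4: largest Jordan block has size 2, contributing (x + 4)^2

So m_A(x) = (x + 4)^2 = x^2 + 8*x + 16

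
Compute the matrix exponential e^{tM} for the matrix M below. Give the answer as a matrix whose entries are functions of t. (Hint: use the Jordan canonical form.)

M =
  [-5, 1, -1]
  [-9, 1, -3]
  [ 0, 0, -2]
e^{tM} =
  [-3*t*exp(-2*t) + exp(-2*t), t*exp(-2*t), -t*exp(-2*t)]
  [-9*t*exp(-2*t), 3*t*exp(-2*t) + exp(-2*t), -3*t*exp(-2*t)]
  [0, 0, exp(-2*t)]

Strategy: write M = P · J · P⁻¹ where J is a Jordan canonical form, so e^{tM} = P · e^{tJ} · P⁻¹, and e^{tJ} can be computed block-by-block.

M has Jordan form
J =
  [-2,  1,  0]
  [ 0, -2,  0]
  [ 0,  0, -2]
(up to reordering of blocks).

Per-block formulas:
  For a 1×1 block at λ = -2: exp(t · [-2]) = [e^(-2t)].
  For a 2×2 Jordan block J_2(-2): exp(t · J_2(-2)) = e^(-2t)·(I + t·N), where N is the 2×2 nilpotent shift.

After assembling e^{tJ} and conjugating by P, we get:

e^{tM} =
  [-3*t*exp(-2*t) + exp(-2*t), t*exp(-2*t), -t*exp(-2*t)]
  [-9*t*exp(-2*t), 3*t*exp(-2*t) + exp(-2*t), -3*t*exp(-2*t)]
  [0, 0, exp(-2*t)]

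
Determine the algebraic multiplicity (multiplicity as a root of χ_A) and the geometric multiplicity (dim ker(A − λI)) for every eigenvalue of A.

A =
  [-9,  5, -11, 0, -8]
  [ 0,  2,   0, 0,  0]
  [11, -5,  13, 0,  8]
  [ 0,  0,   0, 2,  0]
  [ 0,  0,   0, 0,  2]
λ = 2: alg = 5, geom = 4

Step 1 — factor the characteristic polynomial to read off the algebraic multiplicities:
  χ_A(x) = (x - 2)^5

Step 2 — compute geometric multiplicities via the rank-nullity identity g(λ) = n − rank(A − λI):
  rank(A − (2)·I) = 1, so dim ker(A − (2)·I) = n − 1 = 4

Summary:
  λ = 2: algebraic multiplicity = 5, geometric multiplicity = 4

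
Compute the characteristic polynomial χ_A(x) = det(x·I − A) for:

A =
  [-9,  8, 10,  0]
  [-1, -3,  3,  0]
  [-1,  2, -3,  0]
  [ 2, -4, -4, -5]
x^4 + 20*x^3 + 150*x^2 + 500*x + 625

Expanding det(x·I − A) (e.g. by cofactor expansion or by noting that A is similar to its Jordan form J, which has the same characteristic polynomial as A) gives
  χ_A(x) = x^4 + 20*x^3 + 150*x^2 + 500*x + 625
which factors as (x + 5)^4. The eigenvalues (with algebraic multiplicities) are λ = -5 with multiplicity 4.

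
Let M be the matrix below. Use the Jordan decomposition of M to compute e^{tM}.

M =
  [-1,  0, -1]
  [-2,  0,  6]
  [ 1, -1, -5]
e^{tM} =
  [t*exp(-2*t) + exp(-2*t), t^2*exp(-2*t)/2, t^2*exp(-2*t) - t*exp(-2*t)]
  [-2*t*exp(-2*t), -t^2*exp(-2*t) + 2*t*exp(-2*t) + exp(-2*t), -2*t^2*exp(-2*t) + 6*t*exp(-2*t)]
  [t*exp(-2*t), t^2*exp(-2*t)/2 - t*exp(-2*t), t^2*exp(-2*t) - 3*t*exp(-2*t) + exp(-2*t)]

Strategy: write M = P · J · P⁻¹ where J is a Jordan canonical form, so e^{tM} = P · e^{tJ} · P⁻¹, and e^{tJ} can be computed block-by-block.

M has Jordan form
J =
  [-2,  1,  0]
  [ 0, -2,  1]
  [ 0,  0, -2]
(up to reordering of blocks).

Per-block formulas:
  For a 3×3 Jordan block J_3(-2): exp(t · J_3(-2)) = e^(-2t)·(I + t·N + (t^2/2)·N^2), where N is the 3×3 nilpotent shift.

After assembling e^{tJ} and conjugating by P, we get:

e^{tM} =
  [t*exp(-2*t) + exp(-2*t), t^2*exp(-2*t)/2, t^2*exp(-2*t) - t*exp(-2*t)]
  [-2*t*exp(-2*t), -t^2*exp(-2*t) + 2*t*exp(-2*t) + exp(-2*t), -2*t^2*exp(-2*t) + 6*t*exp(-2*t)]
  [t*exp(-2*t), t^2*exp(-2*t)/2 - t*exp(-2*t), t^2*exp(-2*t) - 3*t*exp(-2*t) + exp(-2*t)]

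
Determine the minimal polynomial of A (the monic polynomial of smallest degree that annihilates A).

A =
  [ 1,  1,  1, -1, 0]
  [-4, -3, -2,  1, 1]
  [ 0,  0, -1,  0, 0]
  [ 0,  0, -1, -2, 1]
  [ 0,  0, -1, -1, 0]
x^3 + 3*x^2 + 3*x + 1

The characteristic polynomial is χ_A(x) = (x + 1)^5, so the eigenvalues are known. The minimal polynomial is
  m_A(x) = Π_λ (x − λ)^{k_λ}
where k_λ is the size of the *largest* Jordan block for λ (equivalently, the smallest k with (A − λI)^k v = 0 for every generalised eigenvector v of λ).

  λ = -1: largest Jordan block has size 3, contributing (x + 1)^3

So m_A(x) = (x + 1)^3 = x^3 + 3*x^2 + 3*x + 1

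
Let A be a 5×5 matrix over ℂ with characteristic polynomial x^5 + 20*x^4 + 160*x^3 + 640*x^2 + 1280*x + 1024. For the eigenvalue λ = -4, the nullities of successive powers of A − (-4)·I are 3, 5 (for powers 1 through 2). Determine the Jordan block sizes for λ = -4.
Block sizes for λ = -4: [2, 2, 1]

From the dimensions of kernels of powers, the number of Jordan blocks of size at least j is d_j − d_{j−1} where d_j = dim ker(N^j) (with d_0 = 0). Computing the differences gives [3, 2].
The number of blocks of size exactly k is (#blocks of size ≥ k) − (#blocks of size ≥ k + 1), so the partition is: 1 block(s) of size 1, 2 block(s) of size 2.
In nonincreasing order the block sizes are [2, 2, 1].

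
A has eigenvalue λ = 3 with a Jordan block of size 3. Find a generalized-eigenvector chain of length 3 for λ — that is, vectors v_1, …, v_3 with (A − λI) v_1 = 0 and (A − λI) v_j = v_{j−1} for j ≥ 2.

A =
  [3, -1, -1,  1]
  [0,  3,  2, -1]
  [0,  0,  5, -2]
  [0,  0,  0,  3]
A Jordan chain for λ = 3 of length 3:
v_1 = (-1, 0, 0, 0)ᵀ
v_2 = (0, 1, 0, 0)ᵀ
v_3 = (0, 0, 1, 1)ᵀ

Let N = A − (3)·I. We want v_3 with N^3 v_3 = 0 but N^2 v_3 ≠ 0; then v_{j-1} := N · v_j for j = 3, …, 2.

Pick v_3 = (0, 0, 1, 1)ᵀ.
Then v_2 = N · v_3 = (0, 1, 0, 0)ᵀ.
Then v_1 = N · v_2 = (-1, 0, 0, 0)ᵀ.

Sanity check: (A − (3)·I) v_1 = (0, 0, 0, 0)ᵀ = 0. ✓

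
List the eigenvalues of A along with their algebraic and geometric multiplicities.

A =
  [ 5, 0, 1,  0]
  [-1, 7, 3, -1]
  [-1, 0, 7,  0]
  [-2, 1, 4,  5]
λ = 6: alg = 4, geom = 2

Step 1 — factor the characteristic polynomial to read off the algebraic multiplicities:
  χ_A(x) = (x - 6)^4

Step 2 — compute geometric multiplicities via the rank-nullity identity g(λ) = n − rank(A − λI):
  rank(A − (6)·I) = 2, so dim ker(A − (6)·I) = n − 2 = 2

Summary:
  λ = 6: algebraic multiplicity = 4, geometric multiplicity = 2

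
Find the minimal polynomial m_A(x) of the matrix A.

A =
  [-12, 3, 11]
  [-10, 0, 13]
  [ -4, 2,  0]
x^3 + 12*x^2 + 48*x + 64

The characteristic polynomial is χ_A(x) = (x + 4)^3, so the eigenvalues are known. The minimal polynomial is
  m_A(x) = Π_λ (x − λ)^{k_λ}
where k_λ is the size of the *largest* Jordan block for λ (equivalently, the smallest k with (A − λI)^k v = 0 for every generalised eigenvector v of λ).

  λ = -4: largest Jordan block has size 3, contributing (x + 4)^3

So m_A(x) = (x + 4)^3 = x^3 + 12*x^2 + 48*x + 64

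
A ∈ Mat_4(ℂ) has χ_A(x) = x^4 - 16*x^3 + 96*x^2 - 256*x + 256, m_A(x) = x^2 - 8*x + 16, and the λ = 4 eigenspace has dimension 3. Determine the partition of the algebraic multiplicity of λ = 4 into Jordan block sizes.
Block sizes for λ = 4: [2, 1, 1]

Step 1 — from the characteristic polynomial, algebraic multiplicity of λ = 4 is 4. From dim ker(A − (4)·I) = 3, there are exactly 3 Jordan blocks for λ = 4.
Step 2 — from the minimal polynomial, the factor (x − 4)^2 tells us the largest block for λ = 4 has size 2.
Step 3 — with total size 4, 3 blocks, and largest block 2, the block sizes (in nonincreasing order) are [2, 1, 1].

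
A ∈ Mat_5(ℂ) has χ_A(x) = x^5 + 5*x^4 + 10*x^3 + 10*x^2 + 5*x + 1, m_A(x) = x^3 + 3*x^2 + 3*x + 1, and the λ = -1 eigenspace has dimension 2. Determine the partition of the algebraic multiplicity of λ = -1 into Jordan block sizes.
Block sizes for λ = -1: [3, 2]

Step 1 — from the characteristic polynomial, algebraic multiplicity of λ = -1 is 5. From dim ker(A − (-1)·I) = 2, there are exactly 2 Jordan blocks for λ = -1.
Step 2 — from the minimal polynomial, the factor (x + 1)^3 tells us the largest block for λ = -1 has size 3.
Step 3 — with total size 5, 2 blocks, and largest block 3, the block sizes (in nonincreasing order) are [3, 2].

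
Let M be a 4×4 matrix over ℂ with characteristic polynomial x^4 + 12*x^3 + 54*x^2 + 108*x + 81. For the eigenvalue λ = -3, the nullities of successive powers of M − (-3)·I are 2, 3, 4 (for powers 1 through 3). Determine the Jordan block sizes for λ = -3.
Block sizes for λ = -3: [3, 1]

From the dimensions of kernels of powers, the number of Jordan blocks of size at least j is d_j − d_{j−1} where d_j = dim ker(N^j) (with d_0 = 0). Computing the differences gives [2, 1, 1].
The number of blocks of size exactly k is (#blocks of size ≥ k) − (#blocks of size ≥ k + 1), so the partition is: 1 block(s) of size 1, 1 block(s) of size 3.
In nonincreasing order the block sizes are [3, 1].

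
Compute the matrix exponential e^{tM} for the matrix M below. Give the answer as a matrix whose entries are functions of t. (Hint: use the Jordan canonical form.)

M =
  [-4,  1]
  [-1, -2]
e^{tM} =
  [-t*exp(-3*t) + exp(-3*t), t*exp(-3*t)]
  [-t*exp(-3*t), t*exp(-3*t) + exp(-3*t)]

Strategy: write M = P · J · P⁻¹ where J is a Jordan canonical form, so e^{tM} = P · e^{tJ} · P⁻¹, and e^{tJ} can be computed block-by-block.

M has Jordan form
J =
  [-3,  1]
  [ 0, -3]
(up to reordering of blocks).

Per-block formulas:
  For a 2×2 Jordan block J_2(-3): exp(t · J_2(-3)) = e^(-3t)·(I + t·N), where N is the 2×2 nilpotent shift.

After assembling e^{tJ} and conjugating by P, we get:

e^{tM} =
  [-t*exp(-3*t) + exp(-3*t), t*exp(-3*t)]
  [-t*exp(-3*t), t*exp(-3*t) + exp(-3*t)]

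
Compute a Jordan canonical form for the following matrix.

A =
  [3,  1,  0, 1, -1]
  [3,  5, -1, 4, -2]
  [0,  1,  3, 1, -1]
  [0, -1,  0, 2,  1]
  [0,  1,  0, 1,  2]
J_3(3) ⊕ J_1(3) ⊕ J_1(3)

The characteristic polynomial is
  det(x·I − A) = x^5 - 15*x^4 + 90*x^3 - 270*x^2 + 405*x - 243 = (x - 3)^5

Eigenvalues and multiplicities (the geometric multiplicity of λ is n − rank(A − λI), which equals the number of Jordan blocks for λ):
  λ = 3: algebraic multiplicity = 5, geometric multiplicity = 3

Determining the block sizes for each eigenvalue:
  λ = 3: with am = 5 and gm = 3, the partition is not yet determined (e.g. several partitions of 5 into 3 parts exist). Let N = A − (3)·I. Computing rank(N^1) = 2, rank(N^2) = 1, rank(N^3) = 0; the number of blocks of size ≥ j is rank(N^{j−1}) − rank(N^j), giving [3, 1, 1]. So we have 1 block(s) of size 3, 2 block(s) of size 1 → block sizes [3, 1, 1]

Assembling the blocks gives a Jordan form
J =
  [3, 1, 0, 0, 0]
  [0, 3, 1, 0, 0]
  [0, 0, 3, 0, 0]
  [0, 0, 0, 3, 0]
  [0, 0, 0, 0, 3]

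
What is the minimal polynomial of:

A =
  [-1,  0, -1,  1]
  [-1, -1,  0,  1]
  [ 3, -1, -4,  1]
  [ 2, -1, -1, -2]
x^2 + 4*x + 4

The characteristic polynomial is χ_A(x) = (x + 2)^4, so the eigenvalues are known. The minimal polynomial is
  m_A(x) = Π_λ (x − λ)^{k_λ}
where k_λ is the size of the *largest* Jordan block for λ (equivalently, the smallest k with (A − λI)^k v = 0 for every generalised eigenvector v of λ).

  λ = -2: largest Jordan block has size 2, contributing (x + 2)^2

So m_A(x) = (x + 2)^2 = x^2 + 4*x + 4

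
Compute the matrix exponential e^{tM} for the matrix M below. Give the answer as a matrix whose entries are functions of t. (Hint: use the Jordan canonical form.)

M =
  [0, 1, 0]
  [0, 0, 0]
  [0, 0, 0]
e^{tM} =
  [1, t, 0]
  [0, 1, 0]
  [0, 0, 1]

Strategy: write M = P · J · P⁻¹ where J is a Jordan canonical form, so e^{tM} = P · e^{tJ} · P⁻¹, and e^{tJ} can be computed block-by-block.

M has Jordan form
J =
  [0, 1, 0]
  [0, 0, 0]
  [0, 0, 0]
(up to reordering of blocks).

Per-block formulas:
  For a 2×2 Jordan block J_2(0): exp(t · J_2(0)) = e^(0t)·(I + t·N), where N is the 2×2 nilpotent shift.
  For a 1×1 block at λ = 0: exp(t · [0]) = [e^(0t)].

After assembling e^{tJ} and conjugating by P, we get:

e^{tM} =
  [1, t, 0]
  [0, 1, 0]
  [0, 0, 1]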